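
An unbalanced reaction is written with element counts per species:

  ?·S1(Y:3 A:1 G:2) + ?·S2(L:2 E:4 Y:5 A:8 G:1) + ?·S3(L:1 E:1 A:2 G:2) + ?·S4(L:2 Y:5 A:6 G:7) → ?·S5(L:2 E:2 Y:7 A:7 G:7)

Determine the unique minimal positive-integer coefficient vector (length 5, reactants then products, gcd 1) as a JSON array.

L: 6·0+1·2+4·1+1·2 = 8 | 4·2 = 8
E: 6·0+1·4+4·1+1·0 = 8 | 4·2 = 8
Y: 6·3+1·5+4·0+1·5 = 28 | 4·7 = 28
A: 6·1+1·8+4·2+1·6 = 28 | 4·7 = 28
G: 6·2+1·1+4·2+1·7 = 28 | 4·7 = 28
gcd(6,1,4,1,4) = 1

Coefficients: [6, 1, 4, 1, 4]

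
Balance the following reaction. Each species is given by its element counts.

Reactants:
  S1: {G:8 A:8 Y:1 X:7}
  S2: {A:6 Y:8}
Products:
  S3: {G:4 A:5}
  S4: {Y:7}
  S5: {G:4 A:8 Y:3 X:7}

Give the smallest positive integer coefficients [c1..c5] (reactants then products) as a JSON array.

Coefficients: [6, 5, 6, 4, 6]

G: 6·8+5·0 = 48 | 6·4+4·0+6·4 = 48
A: 6·8+5·6 = 78 | 6·5+4·0+6·8 = 78
Y: 6·1+5·8 = 46 | 6·0+4·7+6·3 = 46
X: 6·7+5·0 = 42 | 6·0+4·0+6·7 = 42
gcd(6,5,6,4,6) = 1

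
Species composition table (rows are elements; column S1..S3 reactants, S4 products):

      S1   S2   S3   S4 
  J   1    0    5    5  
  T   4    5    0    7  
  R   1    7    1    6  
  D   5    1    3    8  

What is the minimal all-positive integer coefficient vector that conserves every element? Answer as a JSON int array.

J: 5·1+3·0+4·5 = 25 | 5·5 = 25
T: 5·4+3·5+4·0 = 35 | 5·7 = 35
R: 5·1+3·7+4·1 = 30 | 5·6 = 30
D: 5·5+3·1+4·3 = 40 | 5·8 = 40
gcd(5,3,4,5) = 1

Coefficients: [5, 3, 4, 5]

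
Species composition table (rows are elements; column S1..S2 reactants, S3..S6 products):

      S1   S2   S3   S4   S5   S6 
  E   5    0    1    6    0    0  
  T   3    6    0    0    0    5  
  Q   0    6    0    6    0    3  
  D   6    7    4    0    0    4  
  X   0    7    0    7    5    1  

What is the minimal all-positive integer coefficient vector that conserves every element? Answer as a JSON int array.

E: 2·5+4·0 = 10 | 4·1+1·6+3·0+6·0 = 10
T: 2·3+4·6 = 30 | 4·0+1·0+3·0+6·5 = 30
Q: 2·0+4·6 = 24 | 4·0+1·6+3·0+6·3 = 24
D: 2·6+4·7 = 40 | 4·4+1·0+3·0+6·4 = 40
X: 2·0+4·7 = 28 | 4·0+1·7+3·5+6·1 = 28
gcd(2,4,4,1,3,6) = 1

Coefficients: [2, 4, 4, 1, 3, 6]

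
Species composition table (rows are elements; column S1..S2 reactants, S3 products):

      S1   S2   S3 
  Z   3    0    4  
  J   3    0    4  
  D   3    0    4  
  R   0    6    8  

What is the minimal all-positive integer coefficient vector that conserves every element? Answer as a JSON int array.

Coefficients: [4, 4, 3]

Z: 4·3+4·0 = 12 | 3·4 = 12
J: 4·3+4·0 = 12 | 3·4 = 12
D: 4·3+4·0 = 12 | 3·4 = 12
R: 4·0+4·6 = 24 | 3·8 = 24
gcd(4,4,3) = 1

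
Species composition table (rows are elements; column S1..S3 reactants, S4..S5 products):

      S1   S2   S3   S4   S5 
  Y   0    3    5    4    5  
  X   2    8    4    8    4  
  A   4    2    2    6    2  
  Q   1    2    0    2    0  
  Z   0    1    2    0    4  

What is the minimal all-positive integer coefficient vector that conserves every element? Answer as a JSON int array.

Coefficients: [4, 2, 5, 4, 3]

Y: 4·0+2·3+5·5 = 31 | 4·4+3·5 = 31
X: 4·2+2·8+5·4 = 44 | 4·8+3·4 = 44
A: 4·4+2·2+5·2 = 30 | 4·6+3·2 = 30
Q: 4·1+2·2+5·0 = 8 | 4·2+3·0 = 8
Z: 4·0+2·1+5·2 = 12 | 4·0+3·4 = 12
gcd(4,2,5,4,3) = 1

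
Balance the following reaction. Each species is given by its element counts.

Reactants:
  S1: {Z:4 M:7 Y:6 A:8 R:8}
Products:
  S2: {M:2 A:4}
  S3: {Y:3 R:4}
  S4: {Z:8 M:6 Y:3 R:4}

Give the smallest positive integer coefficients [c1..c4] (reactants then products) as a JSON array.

Coefficients: [2, 4, 3, 1]

Z: 2·4 = 8 | 4·0+3·0+1·8 = 8
M: 2·7 = 14 | 4·2+3·0+1·6 = 14
Y: 2·6 = 12 | 4·0+3·3+1·3 = 12
A: 2·8 = 16 | 4·4+3·0+1·0 = 16
R: 2·8 = 16 | 4·0+3·4+1·4 = 16
gcd(2,4,3,1) = 1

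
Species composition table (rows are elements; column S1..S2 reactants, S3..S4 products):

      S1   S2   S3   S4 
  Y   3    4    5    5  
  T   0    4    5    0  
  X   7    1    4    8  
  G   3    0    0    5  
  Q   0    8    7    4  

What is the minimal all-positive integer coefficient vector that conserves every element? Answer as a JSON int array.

Coefficients: [5, 5, 4, 3]

Y: 5·3+5·4 = 35 | 4·5+3·5 = 35
T: 5·0+5·4 = 20 | 4·5+3·0 = 20
X: 5·7+5·1 = 40 | 4·4+3·8 = 40
G: 5·3+5·0 = 15 | 4·0+3·5 = 15
Q: 5·0+5·8 = 40 | 4·7+3·4 = 40
gcd(5,5,4,3) = 1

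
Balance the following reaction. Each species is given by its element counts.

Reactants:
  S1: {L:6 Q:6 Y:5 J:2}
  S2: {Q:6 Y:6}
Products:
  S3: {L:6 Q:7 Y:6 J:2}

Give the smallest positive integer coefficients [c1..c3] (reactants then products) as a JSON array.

Coefficients: [6, 1, 6]

L: 6·6+1·0 = 36 | 6·6 = 36
Q: 6·6+1·6 = 42 | 6·7 = 42
Y: 6·5+1·6 = 36 | 6·6 = 36
J: 6·2+1·0 = 12 | 6·2 = 12
gcd(6,1,6) = 1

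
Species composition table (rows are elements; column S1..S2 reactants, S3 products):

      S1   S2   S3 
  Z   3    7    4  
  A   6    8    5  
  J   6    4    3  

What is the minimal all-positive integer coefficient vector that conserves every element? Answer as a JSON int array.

Coefficients: [1, 3, 6]

Z: 1·3+3·7 = 24 | 6·4 = 24
A: 1·6+3·8 = 30 | 6·5 = 30
J: 1·6+3·4 = 18 | 6·3 = 18
gcd(1,3,6) = 1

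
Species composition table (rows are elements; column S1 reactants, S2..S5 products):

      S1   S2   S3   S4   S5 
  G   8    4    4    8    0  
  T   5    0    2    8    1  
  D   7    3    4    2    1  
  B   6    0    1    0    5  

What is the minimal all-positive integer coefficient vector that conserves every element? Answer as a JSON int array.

G: 4·8 = 32 | 2·4+4·4+1·8+4·0 = 32
T: 4·5 = 20 | 2·0+4·2+1·8+4·1 = 20
D: 4·7 = 28 | 2·3+4·4+1·2+4·1 = 28
B: 4·6 = 24 | 2·0+4·1+1·0+4·5 = 24
gcd(4,2,4,1,4) = 1

Coefficients: [4, 2, 4, 1, 4]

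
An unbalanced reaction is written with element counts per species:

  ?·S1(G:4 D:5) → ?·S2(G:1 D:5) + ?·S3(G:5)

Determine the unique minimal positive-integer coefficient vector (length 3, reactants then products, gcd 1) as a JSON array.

Coefficients: [5, 5, 3]

G: 5·4 = 20 | 5·1+3·5 = 20
D: 5·5 = 25 | 5·5+3·0 = 25
gcd(5,5,3) = 1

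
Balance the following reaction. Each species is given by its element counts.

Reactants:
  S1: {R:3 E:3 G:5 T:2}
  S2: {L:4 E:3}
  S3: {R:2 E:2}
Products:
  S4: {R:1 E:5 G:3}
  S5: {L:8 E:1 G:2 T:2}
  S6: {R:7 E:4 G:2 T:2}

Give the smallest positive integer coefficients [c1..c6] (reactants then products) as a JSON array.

Coefficients: [4, 4, 3, 4, 2, 2]

L: 4·0+4·4+3·0 = 16 | 4·0+2·8+2·0 = 16
R: 4·3+4·0+3·2 = 18 | 4·1+2·0+2·7 = 18
E: 4·3+4·3+3·2 = 30 | 4·5+2·1+2·4 = 30
G: 4·5+4·0+3·0 = 20 | 4·3+2·2+2·2 = 20
T: 4·2+4·0+3·0 = 8 | 4·0+2·2+2·2 = 8
gcd(4,4,3,4,2,2) = 1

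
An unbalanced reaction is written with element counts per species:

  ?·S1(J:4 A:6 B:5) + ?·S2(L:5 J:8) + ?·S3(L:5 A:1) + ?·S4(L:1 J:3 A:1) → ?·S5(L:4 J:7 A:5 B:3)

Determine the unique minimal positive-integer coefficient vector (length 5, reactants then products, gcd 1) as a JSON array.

Coefficients: [3, 1, 2, 5, 5]

L: 3·0+1·5+2·5+5·1 = 20 | 5·4 = 20
J: 3·4+1·8+2·0+5·3 = 35 | 5·7 = 35
A: 3·6+1·0+2·1+5·1 = 25 | 5·5 = 25
B: 3·5+1·0+2·0+5·0 = 15 | 5·3 = 15
gcd(3,1,2,5,5) = 1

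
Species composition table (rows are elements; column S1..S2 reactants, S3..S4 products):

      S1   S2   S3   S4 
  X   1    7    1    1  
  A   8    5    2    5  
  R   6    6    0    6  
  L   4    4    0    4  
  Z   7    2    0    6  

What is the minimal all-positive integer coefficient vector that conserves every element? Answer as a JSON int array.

X: 4·1+1·7 = 11 | 6·1+5·1 = 11
A: 4·8+1·5 = 37 | 6·2+5·5 = 37
R: 4·6+1·6 = 30 | 6·0+5·6 = 30
L: 4·4+1·4 = 20 | 6·0+5·4 = 20
Z: 4·7+1·2 = 30 | 6·0+5·6 = 30
gcd(4,1,6,5) = 1

Coefficients: [4, 1, 6, 5]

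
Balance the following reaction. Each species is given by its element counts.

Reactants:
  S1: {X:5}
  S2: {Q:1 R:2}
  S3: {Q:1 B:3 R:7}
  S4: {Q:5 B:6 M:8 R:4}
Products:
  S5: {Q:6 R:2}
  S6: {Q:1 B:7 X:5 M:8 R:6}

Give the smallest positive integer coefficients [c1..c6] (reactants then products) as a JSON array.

Q: 6·0+4·1+2·1+6·5 = 36 | 5·6+6·1 = 36
B: 6·0+4·0+2·3+6·6 = 42 | 5·0+6·7 = 42
X: 6·5+4·0+2·0+6·0 = 30 | 5·0+6·5 = 30
M: 6·0+4·0+2·0+6·8 = 48 | 5·0+6·8 = 48
R: 6·0+4·2+2·7+6·4 = 46 | 5·2+6·6 = 46
gcd(6,4,2,6,5,6) = 1

Coefficients: [6, 4, 2, 6, 5, 6]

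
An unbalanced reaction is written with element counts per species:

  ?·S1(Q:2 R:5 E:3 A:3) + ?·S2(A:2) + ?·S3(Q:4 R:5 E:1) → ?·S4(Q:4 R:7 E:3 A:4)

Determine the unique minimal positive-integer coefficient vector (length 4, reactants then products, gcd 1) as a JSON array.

Coefficients: [4, 4, 3, 5]

Q: 4·2+4·0+3·4 = 20 | 5·4 = 20
R: 4·5+4·0+3·5 = 35 | 5·7 = 35
E: 4·3+4·0+3·1 = 15 | 5·3 = 15
A: 4·3+4·2+3·0 = 20 | 5·4 = 20
gcd(4,4,3,5) = 1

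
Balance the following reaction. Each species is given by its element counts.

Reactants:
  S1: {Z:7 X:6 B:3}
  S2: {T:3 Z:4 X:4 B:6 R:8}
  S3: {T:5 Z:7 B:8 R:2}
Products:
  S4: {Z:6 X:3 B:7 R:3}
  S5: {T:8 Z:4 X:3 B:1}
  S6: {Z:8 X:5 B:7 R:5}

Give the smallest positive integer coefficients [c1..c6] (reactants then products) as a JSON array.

T: 6·0+4·3+4·5 = 32 | 5·0+4·8+5·0 = 32
Z: 6·7+4·4+4·7 = 86 | 5·6+4·4+5·8 = 86
X: 6·6+4·4+4·0 = 52 | 5·3+4·3+5·5 = 52
B: 6·3+4·6+4·8 = 74 | 5·7+4·1+5·7 = 74
R: 6·0+4·8+4·2 = 40 | 5·3+4·0+5·5 = 40
gcd(6,4,4,5,4,5) = 1

Coefficients: [6, 4, 4, 5, 4, 5]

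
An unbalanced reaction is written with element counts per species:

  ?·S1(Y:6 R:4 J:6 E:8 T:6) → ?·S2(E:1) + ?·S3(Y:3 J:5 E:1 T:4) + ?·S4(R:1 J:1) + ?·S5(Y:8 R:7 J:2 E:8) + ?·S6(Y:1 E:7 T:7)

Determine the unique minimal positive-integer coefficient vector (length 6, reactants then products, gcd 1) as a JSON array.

Y: 5·6 = 30 | 6·0+4·3+6·0+2·8+2·1 = 30
R: 5·4 = 20 | 6·0+4·0+6·1+2·7+2·0 = 20
J: 5·6 = 30 | 6·0+4·5+6·1+2·2+2·0 = 30
E: 5·8 = 40 | 6·1+4·1+6·0+2·8+2·7 = 40
T: 5·6 = 30 | 6·0+4·4+6·0+2·0+2·7 = 30
gcd(5,6,4,6,2,2) = 1

Coefficients: [5, 6, 4, 6, 2, 2]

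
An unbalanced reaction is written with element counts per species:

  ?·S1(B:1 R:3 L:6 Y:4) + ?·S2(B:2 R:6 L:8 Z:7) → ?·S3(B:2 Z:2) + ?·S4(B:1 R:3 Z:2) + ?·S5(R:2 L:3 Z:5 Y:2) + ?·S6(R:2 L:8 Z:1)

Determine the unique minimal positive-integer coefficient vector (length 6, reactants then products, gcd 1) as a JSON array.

Coefficients: [1, 4, 2, 5, 2, 4]

B: 1·1+4·2 = 9 | 2·2+5·1+2·0+4·0 = 9
R: 1·3+4·6 = 27 | 2·0+5·3+2·2+4·2 = 27
L: 1·6+4·8 = 38 | 2·0+5·0+2·3+4·8 = 38
Z: 1·0+4·7 = 28 | 2·2+5·2+2·5+4·1 = 28
Y: 1·4+4·0 = 4 | 2·0+5·0+2·2+4·0 = 4
gcd(1,4,2,5,2,4) = 1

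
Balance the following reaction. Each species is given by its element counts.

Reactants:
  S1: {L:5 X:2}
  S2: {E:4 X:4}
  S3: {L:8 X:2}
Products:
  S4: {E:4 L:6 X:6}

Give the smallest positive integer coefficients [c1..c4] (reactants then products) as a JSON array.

Coefficients: [2, 3, 1, 3]

E: 2·0+3·4+1·0 = 12 | 3·4 = 12
L: 2·5+3·0+1·8 = 18 | 3·6 = 18
X: 2·2+3·4+1·2 = 18 | 3·6 = 18
gcd(2,3,1,3) = 1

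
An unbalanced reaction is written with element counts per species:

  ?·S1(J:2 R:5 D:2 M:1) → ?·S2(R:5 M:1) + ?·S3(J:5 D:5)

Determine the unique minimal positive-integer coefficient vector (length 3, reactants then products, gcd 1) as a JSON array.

Coefficients: [5, 5, 2]

J: 5·2 = 10 | 5·0+2·5 = 10
R: 5·5 = 25 | 5·5+2·0 = 25
D: 5·2 = 10 | 5·0+2·5 = 10
M: 5·1 = 5 | 5·1+2·0 = 5
gcd(5,5,2) = 1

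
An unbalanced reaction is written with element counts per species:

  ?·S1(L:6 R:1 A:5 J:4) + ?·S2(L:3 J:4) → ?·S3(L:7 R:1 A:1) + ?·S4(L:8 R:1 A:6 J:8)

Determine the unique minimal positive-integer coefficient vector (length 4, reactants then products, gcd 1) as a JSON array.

Coefficients: [5, 3, 1, 4]

L: 5·6+3·3 = 39 | 1·7+4·8 = 39
R: 5·1+3·0 = 5 | 1·1+4·1 = 5
A: 5·5+3·0 = 25 | 1·1+4·6 = 25
J: 5·4+3·4 = 32 | 1·0+4·8 = 32
gcd(5,3,1,4) = 1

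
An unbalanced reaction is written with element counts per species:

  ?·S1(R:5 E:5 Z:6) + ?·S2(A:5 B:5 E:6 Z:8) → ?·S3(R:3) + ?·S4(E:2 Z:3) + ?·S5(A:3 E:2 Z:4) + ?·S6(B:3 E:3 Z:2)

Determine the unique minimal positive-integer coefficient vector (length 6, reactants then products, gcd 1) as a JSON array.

Coefficients: [3, 3, 5, 4, 5, 5]

A: 3·0+3·5 = 15 | 5·0+4·0+5·3+5·0 = 15
B: 3·0+3·5 = 15 | 5·0+4·0+5·0+5·3 = 15
R: 3·5+3·0 = 15 | 5·3+4·0+5·0+5·0 = 15
E: 3·5+3·6 = 33 | 5·0+4·2+5·2+5·3 = 33
Z: 3·6+3·8 = 42 | 5·0+4·3+5·4+5·2 = 42
gcd(3,3,5,4,5,5) = 1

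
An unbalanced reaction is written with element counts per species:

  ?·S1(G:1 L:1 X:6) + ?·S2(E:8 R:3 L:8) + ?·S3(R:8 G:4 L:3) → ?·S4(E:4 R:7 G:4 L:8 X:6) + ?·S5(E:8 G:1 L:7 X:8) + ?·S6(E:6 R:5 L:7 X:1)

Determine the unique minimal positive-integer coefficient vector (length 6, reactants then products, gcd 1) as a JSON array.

Coefficients: [6, 5, 2, 3, 2, 2]

E: 6·0+5·8+2·0 = 40 | 3·4+2·8+2·6 = 40
R: 6·0+5·3+2·8 = 31 | 3·7+2·0+2·5 = 31
G: 6·1+5·0+2·4 = 14 | 3·4+2·1+2·0 = 14
L: 6·1+5·8+2·3 = 52 | 3·8+2·7+2·7 = 52
X: 6·6+5·0+2·0 = 36 | 3·6+2·8+2·1 = 36
gcd(6,5,2,3,2,2) = 1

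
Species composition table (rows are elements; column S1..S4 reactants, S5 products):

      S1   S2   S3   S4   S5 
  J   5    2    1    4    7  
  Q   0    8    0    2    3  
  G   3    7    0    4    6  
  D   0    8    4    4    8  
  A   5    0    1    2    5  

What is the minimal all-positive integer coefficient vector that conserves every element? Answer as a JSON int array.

Coefficients: [3, 1, 5, 5, 6]

J: 3·5+1·2+5·1+5·4 = 42 | 6·7 = 42
Q: 3·0+1·8+5·0+5·2 = 18 | 6·3 = 18
G: 3·3+1·7+5·0+5·4 = 36 | 6·6 = 36
D: 3·0+1·8+5·4+5·4 = 48 | 6·8 = 48
A: 3·5+1·0+5·1+5·2 = 30 | 6·5 = 30
gcd(3,1,5,5,6) = 1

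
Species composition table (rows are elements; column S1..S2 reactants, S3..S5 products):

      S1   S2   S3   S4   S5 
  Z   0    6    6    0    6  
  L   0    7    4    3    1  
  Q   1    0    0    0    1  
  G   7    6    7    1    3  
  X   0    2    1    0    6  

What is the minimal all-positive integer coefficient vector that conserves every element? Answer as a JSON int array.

Coefficients: [1, 5, 4, 6, 1]

Z: 1·0+5·6 = 30 | 4·6+6·0+1·6 = 30
L: 1·0+5·7 = 35 | 4·4+6·3+1·1 = 35
Q: 1·1+5·0 = 1 | 4·0+6·0+1·1 = 1
G: 1·7+5·6 = 37 | 4·7+6·1+1·3 = 37
X: 1·0+5·2 = 10 | 4·1+6·0+1·6 = 10
gcd(1,5,4,6,1) = 1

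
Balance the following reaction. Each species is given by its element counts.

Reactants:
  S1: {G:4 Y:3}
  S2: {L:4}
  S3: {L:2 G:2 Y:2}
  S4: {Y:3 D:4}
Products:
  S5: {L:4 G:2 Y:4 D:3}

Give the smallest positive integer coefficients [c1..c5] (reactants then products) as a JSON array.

Coefficients: [1, 3, 2, 3, 4]

L: 1·0+3·4+2·2+3·0 = 16 | 4·4 = 16
G: 1·4+3·0+2·2+3·0 = 8 | 4·2 = 8
Y: 1·3+3·0+2·2+3·3 = 16 | 4·4 = 16
D: 1·0+3·0+2·0+3·4 = 12 | 4·3 = 12
gcd(1,3,2,3,4) = 1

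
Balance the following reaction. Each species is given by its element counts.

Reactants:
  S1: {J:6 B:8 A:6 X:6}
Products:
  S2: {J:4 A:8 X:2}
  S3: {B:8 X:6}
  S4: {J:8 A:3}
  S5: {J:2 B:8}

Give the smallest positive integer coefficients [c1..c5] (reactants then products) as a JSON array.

J: 5·6 = 30 | 3·4+4·0+2·8+1·2 = 30
B: 5·8 = 40 | 3·0+4·8+2·0+1·8 = 40
A: 5·6 = 30 | 3·8+4·0+2·3+1·0 = 30
X: 5·6 = 30 | 3·2+4·6+2·0+1·0 = 30
gcd(5,3,4,2,1) = 1

Coefficients: [5, 3, 4, 2, 1]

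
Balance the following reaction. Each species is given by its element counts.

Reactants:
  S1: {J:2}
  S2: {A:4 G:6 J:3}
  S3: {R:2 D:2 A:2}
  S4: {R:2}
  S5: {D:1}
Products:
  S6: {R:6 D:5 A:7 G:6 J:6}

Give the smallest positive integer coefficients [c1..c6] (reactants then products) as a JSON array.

R: 3·0+2·0+3·2+3·2+4·0 = 12 | 2·6 = 12
D: 3·0+2·0+3·2+3·0+4·1 = 10 | 2·5 = 10
A: 3·0+2·4+3·2+3·0+4·0 = 14 | 2·7 = 14
G: 3·0+2·6+3·0+3·0+4·0 = 12 | 2·6 = 12
J: 3·2+2·3+3·0+3·0+4·0 = 12 | 2·6 = 12
gcd(3,2,3,3,4,2) = 1

Coefficients: [3, 2, 3, 3, 4, 2]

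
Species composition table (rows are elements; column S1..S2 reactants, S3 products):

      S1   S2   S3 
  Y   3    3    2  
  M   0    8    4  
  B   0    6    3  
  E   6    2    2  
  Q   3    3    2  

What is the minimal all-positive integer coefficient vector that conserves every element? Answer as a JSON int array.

Y: 1·3+3·3 = 12 | 6·2 = 12
M: 1·0+3·8 = 24 | 6·4 = 24
B: 1·0+3·6 = 18 | 6·3 = 18
E: 1·6+3·2 = 12 | 6·2 = 12
Q: 1·3+3·3 = 12 | 6·2 = 12
gcd(1,3,6) = 1

Coefficients: [1, 3, 6]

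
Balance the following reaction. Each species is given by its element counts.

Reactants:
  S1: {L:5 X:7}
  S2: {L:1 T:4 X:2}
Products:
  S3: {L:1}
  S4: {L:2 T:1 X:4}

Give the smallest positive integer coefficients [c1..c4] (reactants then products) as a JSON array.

L: 2·5+1·1 = 11 | 3·1+4·2 = 11
T: 2·0+1·4 = 4 | 3·0+4·1 = 4
X: 2·7+1·2 = 16 | 3·0+4·4 = 16
gcd(2,1,3,4) = 1

Coefficients: [2, 1, 3, 4]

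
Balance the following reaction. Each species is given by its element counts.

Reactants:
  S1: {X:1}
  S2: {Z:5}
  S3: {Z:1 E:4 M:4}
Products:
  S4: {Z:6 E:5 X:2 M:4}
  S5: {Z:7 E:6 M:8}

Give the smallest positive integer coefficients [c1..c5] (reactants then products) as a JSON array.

Coefficients: [4, 3, 4, 2, 1]

Z: 4·0+3·5+4·1 = 19 | 2·6+1·7 = 19
E: 4·0+3·0+4·4 = 16 | 2·5+1·6 = 16
X: 4·1+3·0+4·0 = 4 | 2·2+1·0 = 4
M: 4·0+3·0+4·4 = 16 | 2·4+1·8 = 16
gcd(4,3,4,2,1) = 1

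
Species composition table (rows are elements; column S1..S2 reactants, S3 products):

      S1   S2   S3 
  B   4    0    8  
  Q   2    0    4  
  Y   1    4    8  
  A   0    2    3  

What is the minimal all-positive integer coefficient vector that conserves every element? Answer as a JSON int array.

Coefficients: [4, 3, 2]

B: 4·4+3·0 = 16 | 2·8 = 16
Q: 4·2+3·0 = 8 | 2·4 = 8
Y: 4·1+3·4 = 16 | 2·8 = 16
A: 4·0+3·2 = 6 | 2·3 = 6
gcd(4,3,2) = 1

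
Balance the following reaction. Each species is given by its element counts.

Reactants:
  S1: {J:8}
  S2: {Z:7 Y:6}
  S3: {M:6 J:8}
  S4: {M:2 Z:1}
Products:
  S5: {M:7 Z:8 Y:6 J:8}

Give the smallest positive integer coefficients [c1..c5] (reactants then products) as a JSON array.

Coefficients: [1, 6, 5, 6, 6]

M: 1·0+6·0+5·6+6·2 = 42 | 6·7 = 42
Z: 1·0+6·7+5·0+6·1 = 48 | 6·8 = 48
Y: 1·0+6·6+5·0+6·0 = 36 | 6·6 = 36
J: 1·8+6·0+5·8+6·0 = 48 | 6·8 = 48
gcd(1,6,5,6,6) = 1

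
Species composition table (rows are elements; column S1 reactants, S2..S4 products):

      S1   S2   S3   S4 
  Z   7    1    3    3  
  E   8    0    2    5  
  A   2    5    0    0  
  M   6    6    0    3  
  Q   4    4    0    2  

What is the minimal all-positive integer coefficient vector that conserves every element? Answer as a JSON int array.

Coefficients: [5, 2, 5, 6]

Z: 5·7 = 35 | 2·1+5·3+6·3 = 35
E: 5·8 = 40 | 2·0+5·2+6·5 = 40
A: 5·2 = 10 | 2·5+5·0+6·0 = 10
M: 5·6 = 30 | 2·6+5·0+6·3 = 30
Q: 5·4 = 20 | 2·4+5·0+6·2 = 20
gcd(5,2,5,6) = 1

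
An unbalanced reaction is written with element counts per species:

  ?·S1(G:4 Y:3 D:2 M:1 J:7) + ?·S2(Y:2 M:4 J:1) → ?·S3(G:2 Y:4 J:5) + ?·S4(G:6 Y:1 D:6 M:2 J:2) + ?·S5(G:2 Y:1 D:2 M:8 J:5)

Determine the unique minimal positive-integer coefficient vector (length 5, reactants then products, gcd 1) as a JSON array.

Coefficients: [6, 5, 6, 1, 3]

G: 6·4+5·0 = 24 | 6·2+1·6+3·2 = 24
Y: 6·3+5·2 = 28 | 6·4+1·1+3·1 = 28
D: 6·2+5·0 = 12 | 6·0+1·6+3·2 = 12
M: 6·1+5·4 = 26 | 6·0+1·2+3·8 = 26
J: 6·7+5·1 = 47 | 6·5+1·2+3·5 = 47
gcd(6,5,6,1,3) = 1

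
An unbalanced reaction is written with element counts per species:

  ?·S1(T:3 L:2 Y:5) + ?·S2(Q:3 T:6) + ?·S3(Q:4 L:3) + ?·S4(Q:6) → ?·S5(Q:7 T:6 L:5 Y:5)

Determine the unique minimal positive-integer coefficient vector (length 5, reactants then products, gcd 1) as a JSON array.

Q: 4·0+2·3+4·4+1·6 = 28 | 4·7 = 28
T: 4·3+2·6+4·0+1·0 = 24 | 4·6 = 24
L: 4·2+2·0+4·3+1·0 = 20 | 4·5 = 20
Y: 4·5+2·0+4·0+1·0 = 20 | 4·5 = 20
gcd(4,2,4,1,4) = 1

Coefficients: [4, 2, 4, 1, 4]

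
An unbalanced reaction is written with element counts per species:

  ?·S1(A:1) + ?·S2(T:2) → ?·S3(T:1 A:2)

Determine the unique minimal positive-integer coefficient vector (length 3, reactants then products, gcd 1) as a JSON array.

Coefficients: [4, 1, 2]

T: 4·0+1·2 = 2 | 2·1 = 2
A: 4·1+1·0 = 4 | 2·2 = 4
gcd(4,1,2) = 1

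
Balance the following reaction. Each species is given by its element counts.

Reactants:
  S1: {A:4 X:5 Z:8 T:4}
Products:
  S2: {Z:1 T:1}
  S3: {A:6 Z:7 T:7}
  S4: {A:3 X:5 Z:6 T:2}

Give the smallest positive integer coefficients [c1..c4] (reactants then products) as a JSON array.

Coefficients: [6, 5, 1, 6]

A: 6·4 = 24 | 5·0+1·6+6·3 = 24
X: 6·5 = 30 | 5·0+1·0+6·5 = 30
Z: 6·8 = 48 | 5·1+1·7+6·6 = 48
T: 6·4 = 24 | 5·1+1·7+6·2 = 24
gcd(6,5,1,6) = 1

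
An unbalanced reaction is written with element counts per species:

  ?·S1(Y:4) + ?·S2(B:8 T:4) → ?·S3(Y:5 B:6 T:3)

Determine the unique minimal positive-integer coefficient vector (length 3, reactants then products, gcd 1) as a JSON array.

Coefficients: [5, 3, 4]

Y: 5·4+3·0 = 20 | 4·5 = 20
B: 5·0+3·8 = 24 | 4·6 = 24
T: 5·0+3·4 = 12 | 4·3 = 12
gcd(5,3,4) = 1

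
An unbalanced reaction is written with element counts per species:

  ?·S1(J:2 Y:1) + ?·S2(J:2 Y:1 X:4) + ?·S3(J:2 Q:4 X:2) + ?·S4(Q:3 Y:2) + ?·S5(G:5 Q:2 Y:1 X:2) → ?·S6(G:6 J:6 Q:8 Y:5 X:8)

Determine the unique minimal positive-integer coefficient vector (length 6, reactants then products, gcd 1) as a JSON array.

G: 6·0+5·0+4·0+4·0+6·5 = 30 | 5·6 = 30
J: 6·2+5·2+4·2+4·0+6·0 = 30 | 5·6 = 30
Q: 6·0+5·0+4·4+4·3+6·2 = 40 | 5·8 = 40
Y: 6·1+5·1+4·0+4·2+6·1 = 25 | 5·5 = 25
X: 6·0+5·4+4·2+4·0+6·2 = 40 | 5·8 = 40
gcd(6,5,4,4,6,5) = 1

Coefficients: [6, 5, 4, 4, 6, 5]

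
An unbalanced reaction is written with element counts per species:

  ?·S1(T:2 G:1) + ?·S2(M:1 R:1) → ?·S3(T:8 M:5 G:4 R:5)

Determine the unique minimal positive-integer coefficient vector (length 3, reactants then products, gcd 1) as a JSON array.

T: 4·2+5·0 = 8 | 1·8 = 8
M: 4·0+5·1 = 5 | 1·5 = 5
G: 4·1+5·0 = 4 | 1·4 = 4
R: 4·0+5·1 = 5 | 1·5 = 5
gcd(4,5,1) = 1

Coefficients: [4, 5, 1]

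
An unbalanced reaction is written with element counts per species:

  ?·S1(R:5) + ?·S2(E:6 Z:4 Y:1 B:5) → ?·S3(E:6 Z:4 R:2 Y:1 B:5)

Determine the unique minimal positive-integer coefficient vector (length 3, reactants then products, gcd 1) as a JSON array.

E: 2·0+5·6 = 30 | 5·6 = 30
Z: 2·0+5·4 = 20 | 5·4 = 20
R: 2·5+5·0 = 10 | 5·2 = 10
Y: 2·0+5·1 = 5 | 5·1 = 5
B: 2·0+5·5 = 25 | 5·5 = 25
gcd(2,5,5) = 1

Coefficients: [2, 5, 5]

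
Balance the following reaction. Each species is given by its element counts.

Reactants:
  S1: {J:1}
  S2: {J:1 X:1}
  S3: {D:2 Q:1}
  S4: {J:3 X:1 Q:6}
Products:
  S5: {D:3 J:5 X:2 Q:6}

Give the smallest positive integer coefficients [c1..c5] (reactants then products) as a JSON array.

D: 6·0+5·0+6·2+3·0 = 12 | 4·3 = 12
J: 6·1+5·1+6·0+3·3 = 20 | 4·5 = 20
X: 6·0+5·1+6·0+3·1 = 8 | 4·2 = 8
Q: 6·0+5·0+6·1+3·6 = 24 | 4·6 = 24
gcd(6,5,6,3,4) = 1

Coefficients: [6, 5, 6, 3, 4]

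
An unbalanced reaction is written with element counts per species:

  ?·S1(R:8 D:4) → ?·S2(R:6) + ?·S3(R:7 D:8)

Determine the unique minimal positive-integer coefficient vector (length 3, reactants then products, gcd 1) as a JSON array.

Coefficients: [4, 3, 2]

R: 4·8 = 32 | 3·6+2·7 = 32
D: 4·4 = 16 | 3·0+2·8 = 16
gcd(4,3,2) = 1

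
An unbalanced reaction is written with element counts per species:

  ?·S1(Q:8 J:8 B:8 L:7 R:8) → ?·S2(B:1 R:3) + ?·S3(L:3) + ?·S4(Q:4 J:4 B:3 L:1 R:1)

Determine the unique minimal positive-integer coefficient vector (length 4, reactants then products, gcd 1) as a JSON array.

Q: 3·8 = 24 | 6·0+5·0+6·4 = 24
J: 3·8 = 24 | 6·0+5·0+6·4 = 24
B: 3·8 = 24 | 6·1+5·0+6·3 = 24
L: 3·7 = 21 | 6·0+5·3+6·1 = 21
R: 3·8 = 24 | 6·3+5·0+6·1 = 24
gcd(3,6,5,6) = 1

Coefficients: [3, 6, 5, 6]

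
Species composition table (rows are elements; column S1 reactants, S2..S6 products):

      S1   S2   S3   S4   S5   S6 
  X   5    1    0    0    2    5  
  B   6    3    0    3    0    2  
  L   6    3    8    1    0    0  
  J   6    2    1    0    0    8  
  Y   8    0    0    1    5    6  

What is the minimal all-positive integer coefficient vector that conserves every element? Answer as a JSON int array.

X: 6·5 = 30 | 5·1+2·0+5·0+5·2+3·5 = 30
B: 6·6 = 36 | 5·3+2·0+5·3+5·0+3·2 = 36
L: 6·6 = 36 | 5·3+2·8+5·1+5·0+3·0 = 36
J: 6·6 = 36 | 5·2+2·1+5·0+5·0+3·8 = 36
Y: 6·8 = 48 | 5·0+2·0+5·1+5·5+3·6 = 48
gcd(6,5,2,5,5,3) = 1

Coefficients: [6, 5, 2, 5, 5, 3]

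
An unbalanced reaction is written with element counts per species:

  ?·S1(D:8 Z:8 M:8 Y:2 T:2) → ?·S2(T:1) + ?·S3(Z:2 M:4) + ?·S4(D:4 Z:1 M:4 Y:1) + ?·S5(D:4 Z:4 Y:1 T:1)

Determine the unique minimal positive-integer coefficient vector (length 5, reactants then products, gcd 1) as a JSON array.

Coefficients: [5, 4, 6, 4, 6]

D: 5·8 = 40 | 4·0+6·0+4·4+6·4 = 40
Z: 5·8 = 40 | 4·0+6·2+4·1+6·4 = 40
M: 5·8 = 40 | 4·0+6·4+4·4+6·0 = 40
Y: 5·2 = 10 | 4·0+6·0+4·1+6·1 = 10
T: 5·2 = 10 | 4·1+6·0+4·0+6·1 = 10
gcd(5,4,6,4,6) = 1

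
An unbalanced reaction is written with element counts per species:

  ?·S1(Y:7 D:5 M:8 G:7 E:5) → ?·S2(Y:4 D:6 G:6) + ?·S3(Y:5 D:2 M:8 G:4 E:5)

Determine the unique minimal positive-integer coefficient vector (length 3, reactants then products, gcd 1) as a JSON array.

Y: 2·7 = 14 | 1·4+2·5 = 14
D: 2·5 = 10 | 1·6+2·2 = 10
M: 2·8 = 16 | 1·0+2·8 = 16
G: 2·7 = 14 | 1·6+2·4 = 14
E: 2·5 = 10 | 1·0+2·5 = 10
gcd(2,1,2) = 1

Coefficients: [2, 1, 2]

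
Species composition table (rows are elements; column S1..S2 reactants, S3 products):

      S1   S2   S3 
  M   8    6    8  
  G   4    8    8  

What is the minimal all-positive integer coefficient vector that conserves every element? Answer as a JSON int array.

M: 2·8+4·6 = 40 | 5·8 = 40
G: 2·4+4·8 = 40 | 5·8 = 40
gcd(2,4,5) = 1

Coefficients: [2, 4, 5]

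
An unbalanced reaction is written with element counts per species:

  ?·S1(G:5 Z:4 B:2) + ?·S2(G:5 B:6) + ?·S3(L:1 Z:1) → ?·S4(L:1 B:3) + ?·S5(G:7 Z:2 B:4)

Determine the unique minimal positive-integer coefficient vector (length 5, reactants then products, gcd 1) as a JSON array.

L: 1·0+6·0+6·1 = 6 | 6·1+5·0 = 6
G: 1·5+6·5+6·0 = 35 | 6·0+5·7 = 35
Z: 1·4+6·0+6·1 = 10 | 6·0+5·2 = 10
B: 1·2+6·6+6·0 = 38 | 6·3+5·4 = 38
gcd(1,6,6,6,5) = 1

Coefficients: [1, 6, 6, 6, 5]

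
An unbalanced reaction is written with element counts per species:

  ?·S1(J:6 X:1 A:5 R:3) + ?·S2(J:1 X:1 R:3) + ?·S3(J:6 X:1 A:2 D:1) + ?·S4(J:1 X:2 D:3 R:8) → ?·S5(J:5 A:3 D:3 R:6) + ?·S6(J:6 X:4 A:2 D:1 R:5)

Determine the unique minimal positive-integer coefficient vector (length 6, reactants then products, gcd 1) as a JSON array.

J: 3·6+2·1+5·6+5·1 = 55 | 5·5+5·6 = 55
X: 3·1+2·1+5·1+5·2 = 20 | 5·0+5·4 = 20
A: 3·5+2·0+5·2+5·0 = 25 | 5·3+5·2 = 25
D: 3·0+2·0+5·1+5·3 = 20 | 5·3+5·1 = 20
R: 3·3+2·3+5·0+5·8 = 55 | 5·6+5·5 = 55
gcd(3,2,5,5,5,5) = 1

Coefficients: [3, 2, 5, 5, 5, 5]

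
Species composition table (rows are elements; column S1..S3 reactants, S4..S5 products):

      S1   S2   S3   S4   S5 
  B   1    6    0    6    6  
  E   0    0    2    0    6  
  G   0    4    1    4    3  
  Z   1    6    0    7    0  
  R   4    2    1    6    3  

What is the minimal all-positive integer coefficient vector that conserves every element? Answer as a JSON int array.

B: 6·1+6·6+3·0 = 42 | 6·6+1·6 = 42
E: 6·0+6·0+3·2 = 6 | 6·0+1·6 = 6
G: 6·0+6·4+3·1 = 27 | 6·4+1·3 = 27
Z: 6·1+6·6+3·0 = 42 | 6·7+1·0 = 42
R: 6·4+6·2+3·1 = 39 | 6·6+1·3 = 39
gcd(6,6,3,6,1) = 1

Coefficients: [6, 6, 3, 6, 1]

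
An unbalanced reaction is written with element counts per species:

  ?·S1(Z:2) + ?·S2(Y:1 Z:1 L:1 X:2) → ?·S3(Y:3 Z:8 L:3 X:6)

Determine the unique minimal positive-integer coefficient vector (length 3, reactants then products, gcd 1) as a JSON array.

Y: 5·0+6·1 = 6 | 2·3 = 6
Z: 5·2+6·1 = 16 | 2·8 = 16
L: 5·0+6·1 = 6 | 2·3 = 6
X: 5·0+6·2 = 12 | 2·6 = 12
gcd(5,6,2) = 1

Coefficients: [5, 6, 2]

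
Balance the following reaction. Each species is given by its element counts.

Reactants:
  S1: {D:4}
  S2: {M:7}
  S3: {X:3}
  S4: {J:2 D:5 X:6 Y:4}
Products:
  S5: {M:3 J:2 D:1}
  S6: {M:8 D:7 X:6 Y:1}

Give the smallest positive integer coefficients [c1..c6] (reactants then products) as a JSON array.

Coefficients: [6, 5, 6, 1, 1, 4]

M: 6·0+5·7+6·0+1·0 = 35 | 1·3+4·8 = 35
J: 6·0+5·0+6·0+1·2 = 2 | 1·2+4·0 = 2
D: 6·4+5·0+6·0+1·5 = 29 | 1·1+4·7 = 29
X: 6·0+5·0+6·3+1·6 = 24 | 1·0+4·6 = 24
Y: 6·0+5·0+6·0+1·4 = 4 | 1·0+4·1 = 4
gcd(6,5,6,1,1,4) = 1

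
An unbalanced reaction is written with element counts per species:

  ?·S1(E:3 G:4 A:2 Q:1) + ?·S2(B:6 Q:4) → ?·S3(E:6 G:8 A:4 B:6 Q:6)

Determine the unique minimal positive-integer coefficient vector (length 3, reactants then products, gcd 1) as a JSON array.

E: 2·3+1·0 = 6 | 1·6 = 6
G: 2·4+1·0 = 8 | 1·8 = 8
A: 2·2+1·0 = 4 | 1·4 = 4
B: 2·0+1·6 = 6 | 1·6 = 6
Q: 2·1+1·4 = 6 | 1·6 = 6
gcd(2,1,1) = 1

Coefficients: [2, 1, 1]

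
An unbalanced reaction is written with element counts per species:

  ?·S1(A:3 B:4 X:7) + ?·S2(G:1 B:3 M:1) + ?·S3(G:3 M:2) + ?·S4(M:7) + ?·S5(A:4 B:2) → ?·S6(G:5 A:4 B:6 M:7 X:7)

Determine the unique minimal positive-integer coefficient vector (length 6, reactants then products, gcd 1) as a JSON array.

G: 4·0+2·1+6·3+2·0+1·0 = 20 | 4·5 = 20
A: 4·3+2·0+6·0+2·0+1·4 = 16 | 4·4 = 16
B: 4·4+2·3+6·0+2·0+1·2 = 24 | 4·6 = 24
M: 4·0+2·1+6·2+2·7+1·0 = 28 | 4·7 = 28
X: 4·7+2·0+6·0+2·0+1·0 = 28 | 4·7 = 28
gcd(4,2,6,2,1,4) = 1

Coefficients: [4, 2, 6, 2, 1, 4]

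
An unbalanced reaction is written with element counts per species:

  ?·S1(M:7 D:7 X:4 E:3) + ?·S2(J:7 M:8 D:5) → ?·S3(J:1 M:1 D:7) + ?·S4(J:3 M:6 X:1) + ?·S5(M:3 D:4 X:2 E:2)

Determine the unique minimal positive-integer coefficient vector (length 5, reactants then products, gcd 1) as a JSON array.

J: 2·0+1·7 = 7 | 1·1+2·3+3·0 = 7
M: 2·7+1·8 = 22 | 1·1+2·6+3·3 = 22
D: 2·7+1·5 = 19 | 1·7+2·0+3·4 = 19
X: 2·4+1·0 = 8 | 1·0+2·1+3·2 = 8
E: 2·3+1·0 = 6 | 1·0+2·0+3·2 = 6
gcd(2,1,1,2,3) = 1

Coefficients: [2, 1, 1, 2, 3]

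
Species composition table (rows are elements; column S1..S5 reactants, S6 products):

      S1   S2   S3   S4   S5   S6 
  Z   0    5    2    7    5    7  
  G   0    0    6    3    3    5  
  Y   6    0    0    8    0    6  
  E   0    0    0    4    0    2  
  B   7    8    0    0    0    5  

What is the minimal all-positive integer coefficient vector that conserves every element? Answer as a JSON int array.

Z: 2·0+2·5+3·2+3·7+1·5 = 42 | 6·7 = 42
G: 2·0+2·0+3·6+3·3+1·3 = 30 | 6·5 = 30
Y: 2·6+2·0+3·0+3·8+1·0 = 36 | 6·6 = 36
E: 2·0+2·0+3·0+3·4+1·0 = 12 | 6·2 = 12
B: 2·7+2·8+3·0+3·0+1·0 = 30 | 6·5 = 30
gcd(2,2,3,3,1,6) = 1

Coefficients: [2, 2, 3, 3, 1, 6]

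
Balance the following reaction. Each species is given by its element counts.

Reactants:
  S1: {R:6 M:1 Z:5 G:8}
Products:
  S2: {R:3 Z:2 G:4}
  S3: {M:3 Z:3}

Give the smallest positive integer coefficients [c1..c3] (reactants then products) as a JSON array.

Coefficients: [3, 6, 1]

R: 3·6 = 18 | 6·3+1·0 = 18
M: 3·1 = 3 | 6·0+1·3 = 3
Z: 3·5 = 15 | 6·2+1·3 = 15
G: 3·8 = 24 | 6·4+1·0 = 24
gcd(3,6,1) = 1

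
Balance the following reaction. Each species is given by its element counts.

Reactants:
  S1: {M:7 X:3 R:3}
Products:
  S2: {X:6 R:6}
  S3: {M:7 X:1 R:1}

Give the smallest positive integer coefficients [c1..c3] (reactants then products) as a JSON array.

M: 3·7 = 21 | 1·0+3·7 = 21
X: 3·3 = 9 | 1·6+3·1 = 9
R: 3·3 = 9 | 1·6+3·1 = 9
gcd(3,1,3) = 1

Coefficients: [3, 1, 3]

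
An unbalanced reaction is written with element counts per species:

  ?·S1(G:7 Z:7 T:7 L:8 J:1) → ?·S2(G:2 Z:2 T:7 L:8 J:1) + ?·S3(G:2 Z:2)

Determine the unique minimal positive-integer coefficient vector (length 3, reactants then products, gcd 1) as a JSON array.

G: 2·7 = 14 | 2·2+5·2 = 14
Z: 2·7 = 14 | 2·2+5·2 = 14
T: 2·7 = 14 | 2·7+5·0 = 14
L: 2·8 = 16 | 2·8+5·0 = 16
J: 2·1 = 2 | 2·1+5·0 = 2
gcd(2,2,5) = 1

Coefficients: [2, 2, 5]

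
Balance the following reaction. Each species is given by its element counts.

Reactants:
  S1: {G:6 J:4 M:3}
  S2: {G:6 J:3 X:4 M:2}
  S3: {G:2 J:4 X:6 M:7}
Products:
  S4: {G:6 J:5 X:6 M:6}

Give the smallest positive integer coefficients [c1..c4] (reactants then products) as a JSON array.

Coefficients: [1, 3, 3, 5]

G: 1·6+3·6+3·2 = 30 | 5·6 = 30
J: 1·4+3·3+3·4 = 25 | 5·5 = 25
X: 1·0+3·4+3·6 = 30 | 5·6 = 30
M: 1·3+3·2+3·7 = 30 | 5·6 = 30
gcd(1,3,3,5) = 1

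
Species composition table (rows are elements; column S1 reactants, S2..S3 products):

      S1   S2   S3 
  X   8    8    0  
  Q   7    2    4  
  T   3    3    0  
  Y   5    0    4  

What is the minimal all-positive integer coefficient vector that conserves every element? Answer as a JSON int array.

X: 4·8 = 32 | 4·8+5·0 = 32
Q: 4·7 = 28 | 4·2+5·4 = 28
T: 4·3 = 12 | 4·3+5·0 = 12
Y: 4·5 = 20 | 4·0+5·4 = 20
gcd(4,4,5) = 1

Coefficients: [4, 4, 5]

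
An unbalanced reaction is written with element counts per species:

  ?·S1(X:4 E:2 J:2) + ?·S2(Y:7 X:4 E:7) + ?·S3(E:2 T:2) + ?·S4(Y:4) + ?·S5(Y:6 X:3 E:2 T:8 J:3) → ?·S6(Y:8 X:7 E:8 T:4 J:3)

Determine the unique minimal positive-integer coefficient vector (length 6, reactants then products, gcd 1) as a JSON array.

Y: 6·0+2·7+6·0+5·4+1·6 = 40 | 5·8 = 40
X: 6·4+2·4+6·0+5·0+1·3 = 35 | 5·7 = 35
E: 6·2+2·7+6·2+5·0+1·2 = 40 | 5·8 = 40
T: 6·0+2·0+6·2+5·0+1·8 = 20 | 5·4 = 20
J: 6·2+2·0+6·0+5·0+1·3 = 15 | 5·3 = 15
gcd(6,2,6,5,1,5) = 1

Coefficients: [6, 2, 6, 5, 1, 5]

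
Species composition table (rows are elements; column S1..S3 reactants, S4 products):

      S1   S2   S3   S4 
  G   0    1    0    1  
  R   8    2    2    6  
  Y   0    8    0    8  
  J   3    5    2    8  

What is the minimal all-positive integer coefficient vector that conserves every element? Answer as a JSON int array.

G: 1·0+5·1+6·0 = 5 | 5·1 = 5
R: 1·8+5·2+6·2 = 30 | 5·6 = 30
Y: 1·0+5·8+6·0 = 40 | 5·8 = 40
J: 1·3+5·5+6·2 = 40 | 5·8 = 40
gcd(1,5,6,5) = 1

Coefficients: [1, 5, 6, 5]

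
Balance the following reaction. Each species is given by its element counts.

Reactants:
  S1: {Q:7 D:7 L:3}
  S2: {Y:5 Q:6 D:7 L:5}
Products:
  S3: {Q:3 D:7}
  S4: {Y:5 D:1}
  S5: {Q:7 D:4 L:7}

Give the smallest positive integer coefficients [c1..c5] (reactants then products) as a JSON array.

Coefficients: [1, 5, 3, 5, 4]

Y: 1·0+5·5 = 25 | 3·0+5·5+4·0 = 25
Q: 1·7+5·6 = 37 | 3·3+5·0+4·7 = 37
D: 1·7+5·7 = 42 | 3·7+5·1+4·4 = 42
L: 1·3+5·5 = 28 | 3·0+5·0+4·7 = 28
gcd(1,5,3,5,4) = 1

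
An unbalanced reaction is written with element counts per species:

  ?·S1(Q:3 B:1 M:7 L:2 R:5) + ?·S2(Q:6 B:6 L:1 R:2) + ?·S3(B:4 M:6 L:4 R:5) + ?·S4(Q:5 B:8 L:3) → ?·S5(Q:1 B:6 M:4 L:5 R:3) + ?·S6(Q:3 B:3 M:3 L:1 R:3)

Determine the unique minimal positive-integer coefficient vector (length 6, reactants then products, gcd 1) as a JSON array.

Coefficients: [1, 1, 4, 2, 4, 5]

Q: 1·3+1·6+4·0+2·5 = 19 | 4·1+5·3 = 19
B: 1·1+1·6+4·4+2·8 = 39 | 4·6+5·3 = 39
M: 1·7+1·0+4·6+2·0 = 31 | 4·4+5·3 = 31
L: 1·2+1·1+4·4+2·3 = 25 | 4·5+5·1 = 25
R: 1·5+1·2+4·5+2·0 = 27 | 4·3+5·3 = 27
gcd(1,1,4,2,4,5) = 1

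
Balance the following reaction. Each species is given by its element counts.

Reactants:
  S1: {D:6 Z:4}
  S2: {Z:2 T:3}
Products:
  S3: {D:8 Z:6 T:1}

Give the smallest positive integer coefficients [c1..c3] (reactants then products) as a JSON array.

Coefficients: [4, 1, 3]

D: 4·6+1·0 = 24 | 3·8 = 24
Z: 4·4+1·2 = 18 | 3·6 = 18
T: 4·0+1·3 = 3 | 3·1 = 3
gcd(4,1,3) = 1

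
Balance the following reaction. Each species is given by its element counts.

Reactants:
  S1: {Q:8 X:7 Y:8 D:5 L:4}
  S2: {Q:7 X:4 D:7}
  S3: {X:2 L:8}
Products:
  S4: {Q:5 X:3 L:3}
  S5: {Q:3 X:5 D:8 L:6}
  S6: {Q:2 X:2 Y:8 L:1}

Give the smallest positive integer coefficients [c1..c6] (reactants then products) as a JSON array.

Coefficients: [5, 1, 3, 5, 4, 5]

Q: 5·8+1·7+3·0 = 47 | 5·5+4·3+5·2 = 47
X: 5·7+1·4+3·2 = 45 | 5·3+4·5+5·2 = 45
Y: 5·8+1·0+3·0 = 40 | 5·0+4·0+5·8 = 40
D: 5·5+1·7+3·0 = 32 | 5·0+4·8+5·0 = 32
L: 5·4+1·0+3·8 = 44 | 5·3+4·6+5·1 = 44
gcd(5,1,3,5,4,5) = 1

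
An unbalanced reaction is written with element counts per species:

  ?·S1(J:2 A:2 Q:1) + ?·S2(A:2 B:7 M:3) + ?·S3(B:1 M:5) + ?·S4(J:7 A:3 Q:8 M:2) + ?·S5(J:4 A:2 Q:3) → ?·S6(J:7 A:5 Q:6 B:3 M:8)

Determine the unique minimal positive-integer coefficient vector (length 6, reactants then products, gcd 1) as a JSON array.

J: 5·2+1·0+5·0+2·7+1·4 = 28 | 4·7 = 28
A: 5·2+1·2+5·0+2·3+1·2 = 20 | 4·5 = 20
Q: 5·1+1·0+5·0+2·8+1·3 = 24 | 4·6 = 24
B: 5·0+1·7+5·1+2·0+1·0 = 12 | 4·3 = 12
M: 5·0+1·3+5·5+2·2+1·0 = 32 | 4·8 = 32
gcd(5,1,5,2,1,4) = 1

Coefficients: [5, 1, 5, 2, 1, 4]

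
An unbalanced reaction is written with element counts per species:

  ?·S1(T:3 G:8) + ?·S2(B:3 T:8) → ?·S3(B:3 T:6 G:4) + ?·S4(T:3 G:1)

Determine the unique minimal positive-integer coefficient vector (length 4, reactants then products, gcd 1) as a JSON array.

B: 2·0+3·3 = 9 | 3·3+4·0 = 9
T: 2·3+3·8 = 30 | 3·6+4·3 = 30
G: 2·8+3·0 = 16 | 3·4+4·1 = 16
gcd(2,3,3,4) = 1

Coefficients: [2, 3, 3, 4]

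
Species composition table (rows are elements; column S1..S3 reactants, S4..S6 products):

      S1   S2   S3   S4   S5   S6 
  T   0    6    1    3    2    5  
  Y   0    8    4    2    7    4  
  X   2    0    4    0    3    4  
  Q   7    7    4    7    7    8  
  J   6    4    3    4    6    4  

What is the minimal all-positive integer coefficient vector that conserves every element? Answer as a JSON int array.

T: 3·0+4·6+6·1 = 30 | 1·3+6·2+3·5 = 30
Y: 3·0+4·8+6·4 = 56 | 1·2+6·7+3·4 = 56
X: 3·2+4·0+6·4 = 30 | 1·0+6·3+3·4 = 30
Q: 3·7+4·7+6·4 = 73 | 1·7+6·7+3·8 = 73
J: 3·6+4·4+6·3 = 52 | 1·4+6·6+3·4 = 52
gcd(3,4,6,1,6,3) = 1

Coefficients: [3, 4, 6, 1, 6, 3]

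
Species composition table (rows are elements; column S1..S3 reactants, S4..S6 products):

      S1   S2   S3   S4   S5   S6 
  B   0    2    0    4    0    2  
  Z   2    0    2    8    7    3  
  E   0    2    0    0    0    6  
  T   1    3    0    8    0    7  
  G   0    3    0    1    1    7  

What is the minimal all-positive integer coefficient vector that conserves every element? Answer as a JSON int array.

B: 6·0+3·2+3·0 = 6 | 1·4+1·0+1·2 = 6
Z: 6·2+3·0+3·2 = 18 | 1·8+1·7+1·3 = 18
E: 6·0+3·2+3·0 = 6 | 1·0+1·0+1·6 = 6
T: 6·1+3·3+3·0 = 15 | 1·8+1·0+1·7 = 15
G: 6·0+3·3+3·0 = 9 | 1·1+1·1+1·7 = 9
gcd(6,3,3,1,1,1) = 1

Coefficients: [6, 3, 3, 1, 1, 1]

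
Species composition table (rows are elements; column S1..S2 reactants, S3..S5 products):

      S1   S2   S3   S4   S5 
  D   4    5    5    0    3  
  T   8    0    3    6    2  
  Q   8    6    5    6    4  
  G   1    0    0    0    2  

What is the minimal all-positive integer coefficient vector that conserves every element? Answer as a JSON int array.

Coefficients: [6, 3, 6, 4, 3]

D: 6·4+3·5 = 39 | 6·5+4·0+3·3 = 39
T: 6·8+3·0 = 48 | 6·3+4·6+3·2 = 48
Q: 6·8+3·6 = 66 | 6·5+4·6+3·4 = 66
G: 6·1+3·0 = 6 | 6·0+4·0+3·2 = 6
gcd(6,3,6,4,3) = 1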